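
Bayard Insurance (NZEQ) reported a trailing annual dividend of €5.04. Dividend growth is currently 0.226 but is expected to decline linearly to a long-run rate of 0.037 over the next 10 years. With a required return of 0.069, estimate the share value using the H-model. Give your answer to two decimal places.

H-model: P₀ = D₀[(1+g_L) + H(g_S−g_L)]/(r−g_L), with H = 10/2 = 5.
P₀ = 5.04 × [(1+0.037) + 5×(0.226−0.037)] / (0.069−0.037)
   = 5.04 × 1.9820 / 0.032 = 312.1650

€312.16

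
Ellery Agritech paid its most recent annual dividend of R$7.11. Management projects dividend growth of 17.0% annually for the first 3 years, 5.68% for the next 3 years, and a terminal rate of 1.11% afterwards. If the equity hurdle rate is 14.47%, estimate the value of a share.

R$86.95

Three-stage DDM. Project D₁…D_6; terminal Gordon value at t=6 with g = 0.0111; discount at r = 0.1447.
D_1 = 8.3187
D_2 = 9.7329
D_3 = 11.3875
D_4 = 12.0343
D_5 = 12.7178
D_6 = 13.4402
TV_6 = 13.5894/(0.1447−0.0111) = 101.7169
P₀ = Σ Dₜ/(1+r)ᵗ + TV_6/(1+r)^6 = 86.9513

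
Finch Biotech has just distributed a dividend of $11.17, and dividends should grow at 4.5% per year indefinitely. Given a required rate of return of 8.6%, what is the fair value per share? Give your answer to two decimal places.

$284.70

Gordon growth model: P₀ = D₁/(r − g). D₁ = 11.17 × (1 + 0.045) = 11.6726.
P₀ = 11.6726 / (0.086 − 0.045) = 11.6726 / 0.041 = 284.6988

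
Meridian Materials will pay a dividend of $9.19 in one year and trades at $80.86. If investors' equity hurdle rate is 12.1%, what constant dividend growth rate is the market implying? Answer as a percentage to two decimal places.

0.73%

From P₀ = D₁/(r − g), the implied growth is g = r − D₁/P₀.
g = 0.121 − 9.19/80.86 = 0.121 − 0.11365 = 0.00735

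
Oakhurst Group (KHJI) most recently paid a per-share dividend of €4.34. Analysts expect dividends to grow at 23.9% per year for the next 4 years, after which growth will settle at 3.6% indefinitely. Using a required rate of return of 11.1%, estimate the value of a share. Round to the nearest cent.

Two-stage DDM. Project D₁…D_4 at 0.239, terminal growth 0.036, discount at r = 0.111.
D_1 = 5.3773
D_2 = 6.6624
D_3 = 8.2547
D_4 = 10.2276
Terminal value at t=4: TV = D_5/(r−g) = 10.5958/(0.111−0.036) = 141.2776
P₀ = 5.3773/(1+0.111)^1 + 6.6624/(1+0.111)^2 + 8.2547/(1+0.111)^3 + 10.2276/(1+0.111)^4 + 141.2776/(1+0.111)^4 = 115.6996

€115.70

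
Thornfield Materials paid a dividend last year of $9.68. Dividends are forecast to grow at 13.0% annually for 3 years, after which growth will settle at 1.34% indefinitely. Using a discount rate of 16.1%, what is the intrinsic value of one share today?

$88.80

Two-stage DDM. Project D₁…D_3 at 0.13, terminal growth 0.0134, discount at r = 0.161.
D_1 = 10.9384
D_2 = 12.3604
D_3 = 13.9672
Terminal value at t=3: TV = D_4/(r−g) = 14.1544/(0.161−0.0134) = 95.8970
P₀ = 10.9384/(1+0.161)^1 + 12.3604/(1+0.161)^2 + 13.9672/(1+0.161)^3 + 95.8970/(1+0.161)^3 = 88.7952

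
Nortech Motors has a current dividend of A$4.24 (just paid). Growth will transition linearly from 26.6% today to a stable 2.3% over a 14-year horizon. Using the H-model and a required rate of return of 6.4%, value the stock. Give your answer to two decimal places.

A$281.70

H-model: P₀ = D₀[(1+g_L) + H(g_S−g_L)]/(r−g_L), with H = 14/2 = 7.
P₀ = 4.24 × [(1+0.023) + 7×(0.266−0.023)] / (0.064−0.023)
   = 4.24 × 2.7240 / 0.041 = 281.7015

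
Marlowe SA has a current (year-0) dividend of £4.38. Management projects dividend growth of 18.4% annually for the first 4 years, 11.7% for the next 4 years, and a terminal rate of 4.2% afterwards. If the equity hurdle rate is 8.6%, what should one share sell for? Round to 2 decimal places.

Three-stage DDM. Project D₁…D_8; terminal Gordon value at t=8 with g = 0.042; discount at r = 0.086.
D_1 = 5.1859
D_2 = 6.1401
D_3 = 7.2699
D_4 = 8.6076
D_5 = 9.6147
D_6 = 10.7396
D_7 = 11.9961
D_8 = 13.3997
TV_8 = 13.9624/(0.086−0.042) = 317.3282
P₀ = Σ Dₜ/(1+r)ᵗ + TV_8/(1+r)^8 = 212.4256

£212.43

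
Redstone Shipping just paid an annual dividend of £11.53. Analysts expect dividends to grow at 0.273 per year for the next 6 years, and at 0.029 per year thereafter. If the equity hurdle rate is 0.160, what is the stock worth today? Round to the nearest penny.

Two-stage DDM. Project D₁…D_6 at 0.273, terminal growth 0.029, discount at r = 0.16.
D_1 = 14.6777
D_2 = 18.6847
D_3 = 23.7856
D_4 = 30.2791
D_5 = 38.5453
D_6 = 49.0682
Terminal value at t=6: TV = D_7/(r−g) = 50.4911/(0.16−0.029) = 385.4285
P₀ = 14.6777/(1+0.16)^1 + 18.6847/(1+0.16)^2 + 23.7856/(1+0.16)^3 + 30.2791/(1+0.16)^4 + 38.5453/(1+0.16)^5 + 49.0682/(1+0.16)^6 + 385.4285/(1+0.16)^6 = 255.1880

£255.19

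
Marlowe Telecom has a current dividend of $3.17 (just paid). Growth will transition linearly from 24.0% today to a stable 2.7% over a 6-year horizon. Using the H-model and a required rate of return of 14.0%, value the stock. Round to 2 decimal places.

$46.74

H-model: P₀ = D₀[(1+g_L) + H(g_S−g_L)]/(r−g_L), with H = 6/2 = 3.
P₀ = 3.17 × [(1+0.027) + 3×(0.24−0.027)] / (0.14−0.027)
   = 3.17 × 1.6660 / 0.113 = 46.7365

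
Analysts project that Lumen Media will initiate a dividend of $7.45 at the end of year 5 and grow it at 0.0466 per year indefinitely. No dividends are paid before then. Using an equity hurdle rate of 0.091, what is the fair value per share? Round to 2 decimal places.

Deferred-dividend DDM. At t=4 the remaining stream is a growing perpetuity with first payment D_5 = 7.45.
V_4 = D_5/(r−g) = 7.45/(0.091−0.0466) = 167.7928
P₀ = V_4/(1+r)^4 = 167.7928/(1+0.091)^4 = 118.4334

$118.43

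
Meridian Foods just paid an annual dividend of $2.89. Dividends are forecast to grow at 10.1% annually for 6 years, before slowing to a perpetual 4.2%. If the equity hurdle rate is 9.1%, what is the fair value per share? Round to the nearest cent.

$82.82

Two-stage DDM. Project D₁…D_6 at 0.101, terminal growth 0.042, discount at r = 0.091.
D_1 = 3.1819
D_2 = 3.5033
D_3 = 3.8571
D_4 = 4.2467
D_5 = 4.6756
D_6 = 5.1478
Terminal value at t=6: TV = D_7/(r−g) = 5.3640/(0.091−0.042) = 109.4696
P₀ = 3.1819/(1+0.091)^1 + 3.5033/(1+0.091)^2 + 3.8571/(1+0.091)^3 + 4.2467/(1+0.091)^4 + 4.6756/(1+0.091)^5 + 5.1478/(1+0.091)^6 + 109.4696/(1+0.091)^6 = 82.8198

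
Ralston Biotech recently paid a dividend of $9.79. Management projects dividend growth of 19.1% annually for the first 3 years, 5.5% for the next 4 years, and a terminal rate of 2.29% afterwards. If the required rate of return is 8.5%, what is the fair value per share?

$274.46

Three-stage DDM. Project D₁…D_7; terminal Gordon value at t=7 with g = 0.0229; discount at r = 0.085.
D_1 = 11.6599
D_2 = 13.8869
D_3 = 16.5393
D_4 = 17.4490
D_5 = 18.4087
D_6 = 19.4212
D_7 = 20.4893
TV_7 = 20.9585/(0.085−0.0229) = 337.4966
P₀ = Σ Dₜ/(1+r)ᵗ + TV_7/(1+r)^7 = 274.4647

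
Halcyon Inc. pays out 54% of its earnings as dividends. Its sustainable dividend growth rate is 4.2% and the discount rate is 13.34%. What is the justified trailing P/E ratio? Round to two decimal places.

6.16

Justified trailing P/E = b(1+g)/(r−g) = 0.54×(1+0.042)/(0.1334−0.042) = 6.1562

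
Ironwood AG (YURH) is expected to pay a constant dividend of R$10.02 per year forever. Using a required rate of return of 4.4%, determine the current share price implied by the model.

R$227.73

Zero-growth DDM (perpetuity): P₀ = D/r = 10.02 / 0.044 = 227.7273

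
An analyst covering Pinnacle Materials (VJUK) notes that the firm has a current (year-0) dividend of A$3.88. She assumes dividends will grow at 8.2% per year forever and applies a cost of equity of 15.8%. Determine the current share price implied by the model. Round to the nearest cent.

Gordon growth model: P₀ = D₁/(r − g). D₁ = 3.88 × (1 + 0.082) = 4.1982.
P₀ = 4.1982 / (0.158 − 0.082) = 4.1982 / 0.076 = 55.2389

A$55.24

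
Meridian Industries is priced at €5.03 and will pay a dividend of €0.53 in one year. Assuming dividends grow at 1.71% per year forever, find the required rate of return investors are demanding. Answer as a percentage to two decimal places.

12.25%

Rearranging the constant-growth DDM: r = D₁/P₀ + g.
r = 0.5300 / 5.03 + 0.0171 = 0.10537 + 0.0171 = 0.12247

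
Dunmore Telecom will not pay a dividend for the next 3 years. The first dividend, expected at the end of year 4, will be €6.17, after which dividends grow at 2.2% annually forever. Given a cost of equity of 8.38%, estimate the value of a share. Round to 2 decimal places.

Deferred-dividend DDM. At t=3 the remaining stream is a growing perpetuity with first payment D_4 = 6.17.
V_3 = D_4/(r−g) = 6.17/(0.0838−0.022) = 99.8382
P₀ = V_3/(1+r)^3 = 99.8382/(1+0.0838)^3 = 78.4240

€78.42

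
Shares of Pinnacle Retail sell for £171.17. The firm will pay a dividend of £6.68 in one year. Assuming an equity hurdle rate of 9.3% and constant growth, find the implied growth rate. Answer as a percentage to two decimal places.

5.40%

From P₀ = D₁/(r − g), the implied growth is g = r − D₁/P₀.
g = 0.093 − 6.68/171.17 = 0.093 − 0.03903 = 0.05397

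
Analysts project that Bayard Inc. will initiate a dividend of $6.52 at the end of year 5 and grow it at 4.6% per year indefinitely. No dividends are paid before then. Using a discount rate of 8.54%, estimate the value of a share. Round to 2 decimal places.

Deferred-dividend DDM. At t=4 the remaining stream is a growing perpetuity with first payment D_5 = 6.52.
V_4 = D_5/(r−g) = 6.52/(0.0854−0.046) = 165.4822
P₀ = V_4/(1+r)^4 = 165.4822/(1+0.0854)^4 = 119.2318

$119.23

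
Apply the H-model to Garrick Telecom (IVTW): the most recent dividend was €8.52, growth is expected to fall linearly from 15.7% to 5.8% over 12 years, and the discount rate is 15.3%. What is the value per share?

€148.16

H-model: P₀ = D₀[(1+g_L) + H(g_S−g_L)]/(r−g_L), with H = 12/2 = 6.
P₀ = 8.52 × [(1+0.058) + 6×(0.157−0.058)] / (0.153−0.058)
   = 8.52 × 1.6520 / 0.095 = 148.1583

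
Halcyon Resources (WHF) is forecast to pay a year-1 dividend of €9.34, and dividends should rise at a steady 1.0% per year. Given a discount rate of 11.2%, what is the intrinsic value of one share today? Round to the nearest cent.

Gordon growth model: P₀ = D₁/(r − g), with D₁ = 9.34 given directly.
P₀ = 9.3400 / (0.112 − 0.01) = 9.3400 / 0.102 = 91.5686

€91.57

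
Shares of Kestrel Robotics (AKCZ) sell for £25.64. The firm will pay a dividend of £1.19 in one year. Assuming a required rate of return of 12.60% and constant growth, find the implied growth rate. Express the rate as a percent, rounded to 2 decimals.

7.96%

From P₀ = D₁/(r − g), the implied growth is g = r − D₁/P₀.
g = 0.126 − 1.19/25.64 = 0.126 − 0.04641 = 0.07959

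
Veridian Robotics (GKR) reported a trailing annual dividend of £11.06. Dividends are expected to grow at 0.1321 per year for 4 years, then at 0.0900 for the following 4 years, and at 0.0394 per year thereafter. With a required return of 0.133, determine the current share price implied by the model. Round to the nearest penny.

£189.10

Three-stage DDM. Project D₁…D_8; terminal Gordon value at t=8 with g = 0.0394; discount at r = 0.133.
D_1 = 12.5210
D_2 = 14.1751
D_3 = 16.0476
D_4 = 18.1675
D_5 = 19.8025
D_6 = 21.5848
D_7 = 23.5274
D_8 = 25.6449
TV_8 = 26.6553/(0.133−0.0394) = 284.7785
P₀ = Σ Dₜ/(1+r)ᵗ + TV_8/(1+r)^8 = 189.0974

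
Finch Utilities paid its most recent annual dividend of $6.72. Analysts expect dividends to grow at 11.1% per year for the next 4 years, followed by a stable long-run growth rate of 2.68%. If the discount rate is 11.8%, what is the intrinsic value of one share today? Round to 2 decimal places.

$100.24

Two-stage DDM. Project D₁…D_4 at 0.111, terminal growth 0.0268, discount at r = 0.118.
D_1 = 7.4659
D_2 = 8.2946
D_3 = 9.2153
D_4 = 10.2382
Terminal value at t=4: TV = D_5/(r−g) = 10.5126/(0.118−0.0268) = 115.2701
P₀ = 7.4659/(1+0.118)^1 + 8.2946/(1+0.118)^2 + 9.2153/(1+0.118)^3 + 10.2382/(1+0.118)^4 + 115.2701/(1+0.118)^4 = 100.2437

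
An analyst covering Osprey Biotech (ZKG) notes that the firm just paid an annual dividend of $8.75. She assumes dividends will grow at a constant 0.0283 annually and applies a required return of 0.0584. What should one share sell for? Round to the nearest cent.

$298.92

Gordon growth model: P₀ = D₁/(r − g). D₁ = 8.75 × (1 + 0.0283) = 8.9976.
P₀ = 8.9976 / (0.0584 − 0.0283) = 8.9976 / 0.0301 = 298.9244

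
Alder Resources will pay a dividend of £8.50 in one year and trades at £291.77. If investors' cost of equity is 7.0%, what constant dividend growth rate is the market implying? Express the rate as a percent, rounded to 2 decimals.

4.09%

From P₀ = D₁/(r − g), the implied growth is g = r − D₁/P₀.
g = 0.07 − 8.50/291.77 = 0.07 − 0.02913 = 0.04087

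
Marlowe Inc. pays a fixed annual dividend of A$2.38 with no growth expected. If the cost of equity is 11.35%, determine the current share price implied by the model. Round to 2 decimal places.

Zero-growth DDM (perpetuity): P₀ = D/r = 2.38 / 0.1135 = 20.9692

A$20.97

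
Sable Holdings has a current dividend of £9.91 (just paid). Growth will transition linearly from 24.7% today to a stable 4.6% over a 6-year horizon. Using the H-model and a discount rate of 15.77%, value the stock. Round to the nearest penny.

£146.30

H-model: P₀ = D₀[(1+g_L) + H(g_S−g_L)]/(r−g_L), with H = 6/2 = 3.
P₀ = 9.91 × [(1+0.046) + 3×(0.247−0.046)] / (0.1577−0.046)
   = 9.91 × 1.6490 / 0.1117 = 146.2989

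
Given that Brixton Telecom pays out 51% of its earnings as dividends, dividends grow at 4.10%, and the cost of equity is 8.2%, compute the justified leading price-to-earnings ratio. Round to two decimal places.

12.44

Justified leading P/E = b/(r−g) = 0.51/(0.082−0.041) = 12.4390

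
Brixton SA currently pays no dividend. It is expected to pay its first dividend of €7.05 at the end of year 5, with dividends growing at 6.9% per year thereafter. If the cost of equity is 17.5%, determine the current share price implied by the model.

€34.89

Deferred-dividend DDM. At t=4 the remaining stream is a growing perpetuity with first payment D_5 = 7.05.
V_4 = D_5/(r−g) = 7.05/(0.175−0.069) = 66.5094
P₀ = V_4/(1+r)^4 = 66.5094/(1+0.175)^4 = 34.8925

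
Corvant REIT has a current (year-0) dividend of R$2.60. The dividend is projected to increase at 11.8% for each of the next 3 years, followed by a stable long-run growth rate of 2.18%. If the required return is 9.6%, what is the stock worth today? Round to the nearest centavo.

R$46.12

Two-stage DDM. Project D₁…D_3 at 0.118, terminal growth 0.0218, discount at r = 0.096.
D_1 = 2.9068
D_2 = 3.2498
D_3 = 3.6333
Terminal value at t=3: TV = D_4/(r−g) = 3.7125/(0.096−0.0218) = 50.0335
P₀ = 2.9068/(1+0.096)^1 + 3.2498/(1+0.096)^2 + 3.6333/(1+0.096)^3 + 50.0335/(1+0.096)^3 = 46.1213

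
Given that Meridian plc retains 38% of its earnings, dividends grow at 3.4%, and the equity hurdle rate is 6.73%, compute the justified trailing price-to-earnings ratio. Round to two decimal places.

Payout ratio b = 1 − 0.38 = 0.62.
Justified trailing P/E = b(1+g)/(r−g) = 0.62×(1+0.034)/(0.0673−0.034) = 19.2517

19.25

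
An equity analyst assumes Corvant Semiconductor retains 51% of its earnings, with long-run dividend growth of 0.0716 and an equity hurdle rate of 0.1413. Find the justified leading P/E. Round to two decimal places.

Payout ratio b = 1 − 0.51 = 0.49.
Justified leading P/E = b/(r−g) = 0.49/(0.1413−0.0716) = 7.0301

7.03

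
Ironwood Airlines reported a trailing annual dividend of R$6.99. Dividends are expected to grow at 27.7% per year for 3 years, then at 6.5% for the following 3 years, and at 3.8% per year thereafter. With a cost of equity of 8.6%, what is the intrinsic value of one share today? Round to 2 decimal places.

R$293.82

Three-stage DDM. Project D₁…D_6; terminal Gordon value at t=6 with g = 0.038; discount at r = 0.086.
D_1 = 8.9262
D_2 = 11.3988
D_3 = 14.5563
D_4 = 15.5024
D_5 = 16.5101
D_6 = 17.5832
TV_6 = 18.2514/(0.086−0.038) = 380.2374
P₀ = Σ Dₜ/(1+r)ᵗ + TV_6/(1+r)^6 = 293.8217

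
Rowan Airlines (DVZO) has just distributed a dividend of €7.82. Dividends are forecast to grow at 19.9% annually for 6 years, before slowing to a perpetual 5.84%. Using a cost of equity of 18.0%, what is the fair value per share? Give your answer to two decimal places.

Two-stage DDM. Project D₁…D_6 at 0.199, terminal growth 0.0584, discount at r = 0.18.
D_1 = 9.3762
D_2 = 11.2420
D_3 = 13.4792
D_4 = 16.1616
D_5 = 19.3777
D_6 = 23.2339
Terminal value at t=6: TV = D_7/(r−g) = 24.5907/(0.18−0.0584) = 202.2265
P₀ = 9.3762/(1+0.18)^1 + 11.2420/(1+0.18)^2 + 13.4792/(1+0.18)^3 + 16.1616/(1+0.18)^4 + 19.3777/(1+0.18)^5 + 23.2339/(1+0.18)^6 + 202.2265/(1+0.18)^6 = 124.5474

€124.55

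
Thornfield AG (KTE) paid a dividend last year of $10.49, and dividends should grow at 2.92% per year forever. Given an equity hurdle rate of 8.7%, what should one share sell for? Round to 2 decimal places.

$186.79

Gordon growth model: P₀ = D₁/(r − g). D₁ = 10.49 × (1 + 0.0292) = 10.7963.
P₀ = 10.7963 / (0.087 − 0.0292) = 10.7963 / 0.0578 = 186.7873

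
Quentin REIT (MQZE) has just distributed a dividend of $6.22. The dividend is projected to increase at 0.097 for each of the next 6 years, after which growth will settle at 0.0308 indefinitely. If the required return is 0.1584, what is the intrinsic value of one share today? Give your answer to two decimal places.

$67.22

Two-stage DDM. Project D₁…D_6 at 0.097, terminal growth 0.0308, discount at r = 0.1584.
D_1 = 6.8233
D_2 = 7.4852
D_3 = 8.2113
D_4 = 9.0078
D_5 = 9.8815
D_6 = 10.8400
Terminal value at t=6: TV = D_7/(r−g) = 11.1739/(0.1584−0.0308) = 87.5697
P₀ = 6.8233/(1+0.1584)^1 + 7.4852/(1+0.1584)^2 + 8.2113/(1+0.1584)^3 + 9.0078/(1+0.1584)^4 + 9.8815/(1+0.1584)^5 + 10.8400/(1+0.1584)^6 + 87.5697/(1+0.1584)^6 = 67.2180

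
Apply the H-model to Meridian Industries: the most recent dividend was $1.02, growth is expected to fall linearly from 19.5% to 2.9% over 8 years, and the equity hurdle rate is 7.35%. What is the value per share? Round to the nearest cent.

H-model: P₀ = D₀[(1+g_L) + H(g_S−g_L)]/(r−g_L), with H = 8/2 = 4.
P₀ = 1.02 × [(1+0.029) + 4×(0.195−0.029)] / (0.0735−0.029)
   = 1.02 × 1.6930 / 0.0445 = 38.8058

$38.81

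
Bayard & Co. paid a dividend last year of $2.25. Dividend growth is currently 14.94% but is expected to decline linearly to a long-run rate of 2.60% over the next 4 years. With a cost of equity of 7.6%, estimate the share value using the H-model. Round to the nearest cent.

H-model: P₀ = D₀[(1+g_L) + H(g_S−g_L)]/(r−g_L), with H = 4/2 = 2.
P₀ = 2.25 × [(1+0.026) + 2×(0.1494−0.026)] / (0.076−0.026)
   = 2.25 × 1.2728 / 0.05 = 57.2760

$57.28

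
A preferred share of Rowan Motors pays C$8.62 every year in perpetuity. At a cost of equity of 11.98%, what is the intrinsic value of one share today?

Zero-growth DDM (perpetuity): P₀ = D/r = 8.62 / 0.1198 = 71.9533

C$71.95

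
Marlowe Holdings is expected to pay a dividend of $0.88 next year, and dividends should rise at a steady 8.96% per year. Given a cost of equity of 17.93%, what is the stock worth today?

$9.81

Gordon growth model: P₀ = D₁/(r − g), with D₁ = 0.88 given directly.
P₀ = 0.8800 / (0.1793 − 0.0896) = 0.8800 / 0.0897 = 9.8105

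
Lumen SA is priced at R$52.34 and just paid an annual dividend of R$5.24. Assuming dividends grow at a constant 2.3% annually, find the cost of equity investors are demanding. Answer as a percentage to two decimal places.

12.54%

Rearranging the constant-growth DDM: r = D₁/P₀ + g.
D₁ = 5.24 × (1 + 0.023) = 5.3605.
r = 5.3605 / 52.34 + 0.023 = 0.10242 + 0.023 = 0.12542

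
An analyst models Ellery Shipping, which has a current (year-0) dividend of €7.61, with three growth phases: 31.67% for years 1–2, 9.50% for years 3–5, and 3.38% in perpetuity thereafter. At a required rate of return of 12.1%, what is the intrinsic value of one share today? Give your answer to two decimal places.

€165.51

Three-stage DDM. Project D₁…D_5; terminal Gordon value at t=5 with g = 0.0338; discount at r = 0.121.
D_1 = 10.0201
D_2 = 13.1934
D_3 = 14.4468
D_4 = 15.8193
D_5 = 17.3221
TV_5 = 17.9076/(0.121−0.0338) = 205.3623
P₀ = Σ Dₜ/(1+r)ᵗ + TV_5/(1+r)^5 = 165.5051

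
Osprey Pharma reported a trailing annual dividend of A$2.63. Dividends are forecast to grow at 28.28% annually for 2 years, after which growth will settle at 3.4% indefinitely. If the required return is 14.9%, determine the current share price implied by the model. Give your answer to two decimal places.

A$35.69

Two-stage DDM. Project D₁…D_2 at 0.2828, terminal growth 0.034, discount at r = 0.149.
D_1 = 3.3738
D_2 = 4.3279
Terminal value at t=2: TV = D_3/(r−g) = 4.4750/(0.149−0.034) = 38.9131
P₀ = 3.3738/(1+0.149)^1 + 4.3279/(1+0.149)^2 + 38.9131/(1+0.149)^2 = 35.6896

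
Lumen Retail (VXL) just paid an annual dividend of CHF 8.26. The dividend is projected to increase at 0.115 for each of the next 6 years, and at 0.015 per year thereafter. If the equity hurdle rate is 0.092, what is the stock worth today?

Two-stage DDM. Project D₁…D_6 at 0.115, terminal growth 0.015, discount at r = 0.092.
D_1 = 9.2099
D_2 = 10.2690
D_3 = 11.4500
D_4 = 12.7667
D_5 = 14.2349
D_6 = 15.8719
Terminal value at t=6: TV = D_7/(r−g) = 16.1100/(0.092−0.015) = 209.2207
P₀ = 9.2099/(1+0.092)^1 + 10.2690/(1+0.092)^2 + 11.4500/(1+0.092)^3 + 12.7667/(1+0.092)^4 + 14.2349/(1+0.092)^5 + 15.8719/(1+0.092)^6 + 209.2207/(1+0.092)^6 = 176.7313

CHF 176.73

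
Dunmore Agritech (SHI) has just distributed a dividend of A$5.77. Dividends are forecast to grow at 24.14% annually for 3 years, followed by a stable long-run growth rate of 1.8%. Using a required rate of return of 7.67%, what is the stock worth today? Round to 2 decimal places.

Two-stage DDM. Project D₁…D_3 at 0.2414, terminal growth 0.018, discount at r = 0.0767.
D_1 = 7.1629
D_2 = 8.8920
D_3 = 11.0385
Terminal value at t=3: TV = D_4/(r−g) = 11.2372/(0.0767−0.018) = 191.4347
P₀ = 7.1629/(1+0.0767)^1 + 8.8920/(1+0.0767)^2 + 11.0385/(1+0.0767)^3 + 191.4347/(1+0.0767)^3 = 176.5351

A$176.54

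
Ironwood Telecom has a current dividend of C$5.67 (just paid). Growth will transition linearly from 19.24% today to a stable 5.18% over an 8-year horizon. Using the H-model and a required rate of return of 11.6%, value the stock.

C$142.56

H-model: P₀ = D₀[(1+g_L) + H(g_S−g_L)]/(r−g_L), with H = 8/2 = 4.
P₀ = 5.67 × [(1+0.0518) + 4×(0.1924−0.0518)] / (0.116−0.0518)
   = 5.67 × 1.6142 / 0.0642 = 142.5625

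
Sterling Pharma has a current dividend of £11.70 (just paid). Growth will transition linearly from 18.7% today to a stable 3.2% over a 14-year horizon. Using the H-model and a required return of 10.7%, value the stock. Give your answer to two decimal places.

£330.25

H-model: P₀ = D₀[(1+g_L) + H(g_S−g_L)]/(r−g_L), with H = 14/2 = 7.
P₀ = 11.70 × [(1+0.032) + 7×(0.187−0.032)] / (0.107−0.032)
   = 11.70 × 2.1170 / 0.075 = 330.2520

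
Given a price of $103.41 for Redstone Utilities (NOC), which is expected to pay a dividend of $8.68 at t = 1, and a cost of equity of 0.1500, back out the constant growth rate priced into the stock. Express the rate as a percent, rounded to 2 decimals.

From P₀ = D₁/(r − g), the implied growth is g = r − D₁/P₀.
g = 0.15 − 8.68/103.41 = 0.15 − 0.08394 = 0.06606

6.61%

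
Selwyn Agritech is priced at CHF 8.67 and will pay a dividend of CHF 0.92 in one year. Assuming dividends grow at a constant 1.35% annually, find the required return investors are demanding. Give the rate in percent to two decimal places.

11.96%

Rearranging the constant-growth DDM: r = D₁/P₀ + g.
r = 0.9200 / 8.67 + 0.0135 = 0.10611 + 0.0135 = 0.11961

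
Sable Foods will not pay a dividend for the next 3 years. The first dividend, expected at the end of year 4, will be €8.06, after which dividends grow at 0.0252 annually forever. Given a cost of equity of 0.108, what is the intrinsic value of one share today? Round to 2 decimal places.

Deferred-dividend DDM. At t=3 the remaining stream is a growing perpetuity with first payment D_4 = 8.06.
V_3 = D_4/(r−g) = 8.06/(0.108−0.0252) = 97.3430
P₀ = V_3/(1+r)^3 = 97.3430/(1+0.108)^3 = 71.5625

€71.56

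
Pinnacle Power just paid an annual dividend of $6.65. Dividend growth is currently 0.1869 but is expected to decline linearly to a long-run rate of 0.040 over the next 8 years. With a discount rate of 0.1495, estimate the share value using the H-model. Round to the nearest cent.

$98.85

H-model: P₀ = D₀[(1+g_L) + H(g_S−g_L)]/(r−g_L), with H = 8/2 = 4.
P₀ = 6.65 × [(1+0.04) + 4×(0.1869−0.04)] / (0.1495−0.04)
   = 6.65 × 1.6276 / 0.1095 = 98.8451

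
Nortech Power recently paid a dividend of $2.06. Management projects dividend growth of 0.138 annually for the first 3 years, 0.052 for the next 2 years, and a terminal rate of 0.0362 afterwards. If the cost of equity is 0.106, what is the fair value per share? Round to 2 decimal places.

$40.85

Three-stage DDM. Project D₁…D_5; terminal Gordon value at t=5 with g = 0.0362; discount at r = 0.106.
D_1 = 2.3443
D_2 = 2.6678
D_3 = 3.0359
D_4 = 3.1938
D_5 = 3.3599
TV_5 = 3.4815/(0.106−0.0362) = 49.8785
P₀ = Σ Dₜ/(1+r)ᵗ + TV_5/(1+r)^5 = 40.8489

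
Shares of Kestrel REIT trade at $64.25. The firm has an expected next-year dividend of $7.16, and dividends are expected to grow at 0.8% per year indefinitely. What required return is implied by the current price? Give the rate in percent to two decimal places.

11.94%

Rearranging the constant-growth DDM: r = D₁/P₀ + g.
r = 7.1600 / 64.25 + 0.008 = 0.11144 + 0.008 = 0.11944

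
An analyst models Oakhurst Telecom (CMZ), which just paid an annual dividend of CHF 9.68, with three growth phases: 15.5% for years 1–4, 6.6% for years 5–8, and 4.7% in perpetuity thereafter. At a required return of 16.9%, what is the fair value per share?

CHF 121.77

Three-stage DDM. Project D₁…D_8; terminal Gordon value at t=8 with g = 0.047; discount at r = 0.169.
D_1 = 11.1804
D_2 = 12.9134
D_3 = 14.9149
D_4 = 17.2267
D_5 = 18.3637
D_6 = 19.5757
D_7 = 20.8677
D_8 = 22.2450
TV_8 = 23.2905/(0.169−0.047) = 190.9057
P₀ = Σ Dₜ/(1+r)ᵗ + TV_8/(1+r)^8 = 121.7699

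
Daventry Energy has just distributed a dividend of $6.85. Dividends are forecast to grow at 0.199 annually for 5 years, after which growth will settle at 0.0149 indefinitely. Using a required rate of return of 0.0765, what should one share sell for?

Two-stage DDM. Project D₁…D_5 at 0.199, terminal growth 0.0149, discount at r = 0.0765.
D_1 = 8.2132
D_2 = 9.8476
D_3 = 11.8072
D_4 = 14.1569
D_5 = 16.9741
Terminal value at t=5: TV = D_6/(r−g) = 17.2270/(0.0765−0.0149) = 279.6591
P₀ = 8.2132/(1+0.0765)^1 + 9.8476/(1+0.0765)^2 + 11.8072/(1+0.0765)^3 + 14.1569/(1+0.0765)^4 + 16.9741/(1+0.0765)^5 + 279.6591/(1+0.0765)^5 = 241.3205

$241.32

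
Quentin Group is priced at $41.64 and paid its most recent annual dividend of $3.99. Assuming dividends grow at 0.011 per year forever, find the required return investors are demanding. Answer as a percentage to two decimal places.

Rearranging the constant-growth DDM: r = D₁/P₀ + g.
D₁ = 3.99 × (1 + 0.011) = 4.0339.
r = 4.0339 / 41.64 + 0.011 = 0.09688 + 0.011 = 0.10788

10.79%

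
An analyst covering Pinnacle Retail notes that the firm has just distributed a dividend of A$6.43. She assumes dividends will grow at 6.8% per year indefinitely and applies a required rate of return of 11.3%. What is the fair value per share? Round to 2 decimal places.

A$152.61

Gordon growth model: P₀ = D₁/(r − g). D₁ = 6.43 × (1 + 0.068) = 6.8672.
P₀ = 6.8672 / (0.113 − 0.068) = 6.8672 / 0.045 = 152.6053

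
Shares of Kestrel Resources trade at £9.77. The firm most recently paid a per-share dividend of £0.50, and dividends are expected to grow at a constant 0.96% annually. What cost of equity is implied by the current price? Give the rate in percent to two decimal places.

6.13%

Rearranging the constant-growth DDM: r = D₁/P₀ + g.
D₁ = 0.50 × (1 + 0.0096) = 0.5048.
r = 0.5048 / 9.77 + 0.0096 = 0.05167 + 0.0096 = 0.06127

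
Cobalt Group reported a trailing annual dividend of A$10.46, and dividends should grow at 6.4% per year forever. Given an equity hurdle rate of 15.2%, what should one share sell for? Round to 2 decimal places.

Gordon growth model: P₀ = D₁/(r − g). D₁ = 10.46 × (1 + 0.064) = 11.1294.
P₀ = 11.1294 / (0.152 − 0.064) = 11.1294 / 0.088 = 126.4709

A$126.47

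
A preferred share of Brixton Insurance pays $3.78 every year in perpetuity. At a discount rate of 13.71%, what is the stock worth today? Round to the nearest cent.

$27.57

Zero-growth DDM (perpetuity): P₀ = D/r = 3.78 / 0.1371 = 27.5711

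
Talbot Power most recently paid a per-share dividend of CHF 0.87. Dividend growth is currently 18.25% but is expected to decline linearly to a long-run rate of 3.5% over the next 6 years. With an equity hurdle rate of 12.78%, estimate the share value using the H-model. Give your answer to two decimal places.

CHF 13.85

H-model: P₀ = D₀[(1+g_L) + H(g_S−g_L)]/(r−g_L), with H = 6/2 = 3.
P₀ = 0.87 × [(1+0.035) + 3×(0.1825−0.035)] / (0.1278−0.035)
   = 0.87 × 1.4775 / 0.0928 = 13.8516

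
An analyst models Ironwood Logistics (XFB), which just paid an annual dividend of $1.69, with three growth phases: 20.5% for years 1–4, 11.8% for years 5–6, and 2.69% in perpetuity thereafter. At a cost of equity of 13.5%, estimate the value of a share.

$31.86

Three-stage DDM. Project D₁…D_6; terminal Gordon value at t=6 with g = 0.0269; discount at r = 0.135.
D_1 = 2.0364
D_2 = 2.4539
D_3 = 2.9570
D_4 = 3.5632
D_5 = 3.9836
D_6 = 4.4537
TV_6 = 4.5735/(0.135−0.0269) = 42.3079
P₀ = Σ Dₜ/(1+r)ᵗ + TV_6/(1+r)^6 = 31.8568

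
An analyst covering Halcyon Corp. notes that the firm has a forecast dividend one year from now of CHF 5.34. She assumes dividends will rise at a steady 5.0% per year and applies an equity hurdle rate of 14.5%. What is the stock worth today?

Gordon growth model: P₀ = D₁/(r − g), with D₁ = 5.34 given directly.
P₀ = 5.3400 / (0.145 − 0.05) = 5.3400 / 0.095 = 56.2105

CHF 56.21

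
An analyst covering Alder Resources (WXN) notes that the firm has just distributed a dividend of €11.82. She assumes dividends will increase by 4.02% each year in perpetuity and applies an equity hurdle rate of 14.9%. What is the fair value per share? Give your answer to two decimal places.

€113.01

Gordon growth model: P₀ = D₁/(r − g). D₁ = 11.82 × (1 + 0.0402) = 12.2952.
P₀ = 12.2952 / (0.149 − 0.0402) = 12.2952 / 0.1088 = 113.0070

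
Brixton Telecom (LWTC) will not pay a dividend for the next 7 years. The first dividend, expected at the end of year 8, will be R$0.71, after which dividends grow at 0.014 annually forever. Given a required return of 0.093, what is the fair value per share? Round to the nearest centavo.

Deferred-dividend DDM. At t=7 the remaining stream is a growing perpetuity with first payment D_8 = 0.71.
V_7 = D_8/(r−g) = 0.71/(0.093−0.014) = 8.9873
P₀ = V_7/(1+r)^7 = 8.9873/(1+0.093)^7 = 4.8227

R$4.82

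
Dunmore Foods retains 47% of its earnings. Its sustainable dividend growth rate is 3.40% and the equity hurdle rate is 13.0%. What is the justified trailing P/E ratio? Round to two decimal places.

5.71

Payout ratio b = 1 − 0.47 = 0.53.
Justified trailing P/E = b(1+g)/(r−g) = 0.53×(1+0.034)/(0.13−0.034) = 5.7085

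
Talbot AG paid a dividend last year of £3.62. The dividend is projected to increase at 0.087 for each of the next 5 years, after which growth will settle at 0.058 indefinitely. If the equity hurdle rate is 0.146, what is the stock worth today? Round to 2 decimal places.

Two-stage DDM. Project D₁…D_5 at 0.087, terminal growth 0.058, discount at r = 0.146.
D_1 = 3.9349
D_2 = 4.2773
D_3 = 4.6494
D_4 = 5.0539
D_5 = 5.4936
Terminal value at t=5: TV = D_6/(r−g) = 5.8122/(0.146−0.058) = 66.0479
P₀ = 3.9349/(1+0.146)^1 + 4.2773/(1+0.146)^2 + 4.6494/(1+0.146)^3 + 5.0539/(1+0.146)^4 + 5.4936/(1+0.146)^5 + 66.0479/(1+0.146)^5 = 48.9037

£48.90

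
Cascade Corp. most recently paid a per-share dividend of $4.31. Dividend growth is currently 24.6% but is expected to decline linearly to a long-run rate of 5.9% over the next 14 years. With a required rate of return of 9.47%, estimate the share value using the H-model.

H-model: P₀ = D₀[(1+g_L) + H(g_S−g_L)]/(r−g_L), with H = 14/2 = 7.
P₀ = 4.31 × [(1+0.059) + 7×(0.246−0.059)] / (0.0947−0.059)
   = 4.31 × 2.3680 / 0.0357 = 285.8846

$285.88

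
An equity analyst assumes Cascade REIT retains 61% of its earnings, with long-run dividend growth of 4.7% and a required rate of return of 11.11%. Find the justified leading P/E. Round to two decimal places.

6.08

Payout ratio b = 1 − 0.61 = 0.39.
Justified leading P/E = b/(r−g) = 0.39/(0.1111−0.047) = 6.0842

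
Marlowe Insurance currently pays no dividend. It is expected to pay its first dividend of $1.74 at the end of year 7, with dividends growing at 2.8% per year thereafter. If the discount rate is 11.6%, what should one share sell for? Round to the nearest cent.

Deferred-dividend DDM. At t=6 the remaining stream is a growing perpetuity with first payment D_7 = 1.74.
V_6 = D_7/(r−g) = 1.74/(0.116−0.028) = 19.7727
P₀ = V_6/(1+r)^6 = 19.7727/(1+0.116)^6 = 10.2348

$10.23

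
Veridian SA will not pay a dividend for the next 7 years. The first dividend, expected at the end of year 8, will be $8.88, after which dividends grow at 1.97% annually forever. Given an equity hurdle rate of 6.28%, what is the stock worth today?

Deferred-dividend DDM. At t=7 the remaining stream is a growing perpetuity with first payment D_8 = 8.88.
V_7 = D_8/(r−g) = 8.88/(0.0628−0.0197) = 206.0325
P₀ = V_7/(1+r)^7 = 206.0325/(1+0.0628)^7 = 134.5163

$134.52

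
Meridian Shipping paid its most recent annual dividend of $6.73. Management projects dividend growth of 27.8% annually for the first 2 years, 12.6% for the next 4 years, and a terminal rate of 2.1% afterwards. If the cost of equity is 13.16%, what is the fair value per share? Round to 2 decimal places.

$127.78

Three-stage DDM. Project D₁…D_6; terminal Gordon value at t=6 with g = 0.021; discount at r = 0.1316.
D_1 = 8.6009
D_2 = 10.9920
D_3 = 12.3770
D_4 = 13.9365
D_5 = 15.6925
D_6 = 17.6697
TV_6 = 18.0408/(0.1316−0.021) = 163.1176
P₀ = Σ Dₜ/(1+r)ᵗ + TV_6/(1+r)^6 = 127.7842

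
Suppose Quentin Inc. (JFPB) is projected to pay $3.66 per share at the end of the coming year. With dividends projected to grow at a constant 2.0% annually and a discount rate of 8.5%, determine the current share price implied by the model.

Gordon growth model: P₀ = D₁/(r − g), with D₁ = 3.66 given directly.
P₀ = 3.6600 / (0.085 − 0.02) = 3.6600 / 0.065 = 56.3077

$56.31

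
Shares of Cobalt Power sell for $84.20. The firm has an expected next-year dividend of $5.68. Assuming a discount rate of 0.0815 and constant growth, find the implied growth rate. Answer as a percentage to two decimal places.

From P₀ = D₁/(r − g), the implied growth is g = r − D₁/P₀.
g = 0.0815 − 5.68/84.20 = 0.0815 − 0.06746 = 0.01404

1.40%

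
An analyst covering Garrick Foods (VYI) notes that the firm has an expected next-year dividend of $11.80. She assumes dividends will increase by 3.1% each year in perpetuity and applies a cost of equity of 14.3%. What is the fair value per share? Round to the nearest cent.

$105.36

Gordon growth model: P₀ = D₁/(r − g), with D₁ = 11.80 given directly.
P₀ = 11.8000 / (0.143 − 0.031) = 11.8000 / 0.112 = 105.3571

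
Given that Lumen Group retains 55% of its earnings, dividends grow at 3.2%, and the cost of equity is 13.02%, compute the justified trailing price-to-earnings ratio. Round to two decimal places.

Payout ratio b = 1 − 0.55 = 0.45.
Justified trailing P/E = b(1+g)/(r−g) = 0.45×(1+0.032)/(0.1302−0.032) = 4.7291

4.73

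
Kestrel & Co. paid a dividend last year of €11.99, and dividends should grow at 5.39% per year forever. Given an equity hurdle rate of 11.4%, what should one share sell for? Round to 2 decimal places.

Gordon growth model: P₀ = D₁/(r − g). D₁ = 11.99 × (1 + 0.0539) = 12.6363.
P₀ = 12.6363 / (0.114 − 0.0539) = 12.6363 / 0.0601 = 210.2539

€210.25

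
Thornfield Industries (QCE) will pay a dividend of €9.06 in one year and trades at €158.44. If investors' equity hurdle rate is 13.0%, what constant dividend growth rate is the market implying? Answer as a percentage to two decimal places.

From P₀ = D₁/(r − g), the implied growth is g = r − D₁/P₀.
g = 0.13 − 9.06/158.44 = 0.13 − 0.05718 = 0.07282

7.28%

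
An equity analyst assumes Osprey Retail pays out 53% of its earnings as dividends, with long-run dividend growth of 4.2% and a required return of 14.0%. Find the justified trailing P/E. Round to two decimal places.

Justified trailing P/E = b(1+g)/(r−g) = 0.53×(1+0.042)/(0.14−0.042) = 5.6353

5.64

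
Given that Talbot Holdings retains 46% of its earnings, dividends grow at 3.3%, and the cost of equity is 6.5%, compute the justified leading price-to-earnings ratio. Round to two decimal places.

Payout ratio b = 1 − 0.46 = 0.54.
Justified leading P/E = b/(r−g) = 0.54/(0.065−0.033) = 16.8750

16.88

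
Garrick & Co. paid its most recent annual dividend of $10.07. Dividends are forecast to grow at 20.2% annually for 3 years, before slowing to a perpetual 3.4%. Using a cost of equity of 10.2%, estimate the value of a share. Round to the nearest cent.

Two-stage DDM. Project D₁…D_3 at 0.202, terminal growth 0.034, discount at r = 0.102.
D_1 = 12.1041
D_2 = 14.5492
D_3 = 17.4881
Terminal value at t=3: TV = D_4/(r−g) = 18.0827/(0.102−0.034) = 265.9221
P₀ = 12.1041/(1+0.102)^1 + 14.5492/(1+0.102)^2 + 17.4881/(1+0.102)^3 + 265.9221/(1+0.102)^3 = 234.7374

$234.74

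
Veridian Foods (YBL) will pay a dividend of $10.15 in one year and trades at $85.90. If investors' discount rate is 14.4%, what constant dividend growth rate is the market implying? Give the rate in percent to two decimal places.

From P₀ = D₁/(r − g), the implied growth is g = r − D₁/P₀.
g = 0.144 − 10.15/85.90 = 0.144 − 0.11816 = 0.02584

2.58%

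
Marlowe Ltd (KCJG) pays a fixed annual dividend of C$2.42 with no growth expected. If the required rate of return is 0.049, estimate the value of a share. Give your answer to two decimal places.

C$49.39

Zero-growth DDM (perpetuity): P₀ = D/r = 2.42 / 0.049 = 49.3878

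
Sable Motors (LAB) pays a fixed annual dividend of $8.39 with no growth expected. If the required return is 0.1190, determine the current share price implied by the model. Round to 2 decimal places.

Zero-growth DDM (perpetuity): P₀ = D/r = 8.39 / 0.119 = 70.5042

$70.50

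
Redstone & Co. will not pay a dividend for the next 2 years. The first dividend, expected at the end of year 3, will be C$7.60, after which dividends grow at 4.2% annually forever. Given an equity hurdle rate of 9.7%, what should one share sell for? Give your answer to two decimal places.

Deferred-dividend DDM. At t=2 the remaining stream is a growing perpetuity with first payment D_3 = 7.60.
V_2 = D_3/(r−g) = 7.60/(0.097−0.042) = 138.1818
P₀ = V_2/(1+r)^2 = 138.1818/(1+0.097)^2 = 114.8253

C$114.83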